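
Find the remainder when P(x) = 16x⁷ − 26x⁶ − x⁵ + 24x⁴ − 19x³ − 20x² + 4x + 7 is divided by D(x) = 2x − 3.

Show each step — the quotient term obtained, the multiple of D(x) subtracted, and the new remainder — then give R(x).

R(x) = −5

Step 1: lead(16x⁷ − 26x⁶ − x⁵ + 24x⁴ − 19x³ − 20x² + 4x + 7) ÷ lead(D) = 16x⁷ ÷ 2x = 8x⁶. Subtract (8x⁶)·D = 16x⁷ − 24x⁶. Remainder: −2x⁶ − x⁵ + 24x⁴ − 19x³ − 20x² + 4x + 7.
Step 2: lead(−2x⁶ − x⁵ + 24x⁴ − 19x³ − 20x² + 4x + 7) ÷ lead(D) = −2x⁶ ÷ 2x = −x⁵. Subtract (−x⁵)·D = −2x⁶ + 3x⁵. Remainder: −4x⁵ + 24x⁴ − 19x³ − 20x² + 4x + 7.
Step 3: lead(−4x⁵ + 24x⁴ − 19x³ − 20x² + 4x + 7) ÷ lead(D) = −4x⁵ ÷ 2x = −2x⁴. Subtract (−2x⁴)·D = −4x⁵ + 6x⁴. Remainder: 18x⁴ − 19x³ − 20x² + 4x + 7.
Step 4: lead(18x⁴ − 19x³ − 20x² + 4x + 7) ÷ lead(D) = 18x⁴ ÷ 2x = 9x³. Subtract (9x³)·D = 18x⁴ − 27x³. Remainder: 8x³ − 20x² + 4x + 7.
Step 5: lead(8x³ − 20x² + 4x + 7) ÷ lead(D) = 8x³ ÷ 2x = 4x². Subtract (4x²)·D = 8x³ − 12x². Remainder: −8x² + 4x + 7.
Step 6: lead(−8x² + 4x + 7) ÷ lead(D) = −8x² ÷ 2x = −4x. Subtract (−4x)·D = −8x² + 12x. Remainder: −8x + 7.
Step 7: lead(−8x + 7) ÷ lead(D) = −8x ÷ 2x = −4. Subtract (−4)·D = −8x + 12. Remainder: −5.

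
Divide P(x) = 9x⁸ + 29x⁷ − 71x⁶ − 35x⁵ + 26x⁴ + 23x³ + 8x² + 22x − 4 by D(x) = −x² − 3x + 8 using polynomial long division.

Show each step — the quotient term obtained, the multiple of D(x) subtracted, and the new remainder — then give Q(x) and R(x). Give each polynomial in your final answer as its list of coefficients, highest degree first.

Step 1: lead(9x⁸ + 29x⁷ − 71x⁶ − 35x⁵ + 26x⁴ + 23x³ + 8x² + 22x − 4) ÷ lead(D) = 9x⁸ ÷ −x² = −9x⁶. Subtract (−9x⁶)·D = 9x⁸ + 27x⁷ − 72x⁶. Remainder: 2x⁷ + x⁶ − 35x⁵ + 26x⁴ + 23x³ + 8x² + 22x − 4.
Step 2: lead(2x⁷ + x⁶ − 35x⁵ + 26x⁴ + 23x³ + 8x² + 22x − 4) ÷ lead(D) = 2x⁷ ÷ −x² = −2x⁵. Subtract (−2x⁵)·D = 2x⁷ + 6x⁶ − 16x⁵. Remainder: −5x⁶ − 19x⁵ + 26x⁴ + 23x³ + 8x² + 22x − 4.
Step 3: lead(−5x⁶ − 19x⁵ + 26x⁴ + 23x³ + 8x² + 22x − 4) ÷ lead(D) = −5x⁶ ÷ −x² = 5x⁴. Subtract (5x⁴)·D = −5x⁶ − 15x⁵ + 40x⁴. Remainder: −4x⁵ − 14x⁴ + 23x³ + 8x² + 22x − 4.
Step 4: lead(−4x⁵ − 14x⁴ + 23x³ + 8x² + 22x − 4) ÷ lead(D) = −4x⁵ ÷ −x² = 4x³. Subtract (4x³)·D = −4x⁵ − 12x⁴ + 32x³. Remainder: −2x⁴ − 9x³ + 8x² + 22x − 4.
Step 5: lead(−2x⁴ − 9x³ + 8x² + 22x − 4) ÷ lead(D) = −2x⁴ ÷ −x² = 2x². Subtract (2x²)·D = −2x⁴ − 6x³ + 16x². Remainder: −3x³ − 8x² + 22x − 4.
Step 6: lead(−3x³ − 8x² + 22x − 4) ÷ lead(D) = −3x³ ÷ −x² = 3x. Subtract (3x)·D = −3x³ − 9x² + 24x. Remainder: x² − 2x − 4.
Step 7: lead(x² − 2x − 4) ÷ lead(D) = x² ÷ −x² = −1. Subtract (−1)·D = x² + 3x − 8. Remainder: −5x + 4.

Q = [-9, -2, 5, 4, 2, 3, -1]; R = [-5, 4]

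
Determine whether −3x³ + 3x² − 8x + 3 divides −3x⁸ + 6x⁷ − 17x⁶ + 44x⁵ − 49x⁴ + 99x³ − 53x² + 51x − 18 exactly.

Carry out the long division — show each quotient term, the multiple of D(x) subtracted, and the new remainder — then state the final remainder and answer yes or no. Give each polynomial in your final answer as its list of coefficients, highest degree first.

R = [0], so D(x) is a factor of P(x). yes

Step 1: lead(−3x⁸ + 6x⁷ − 17x⁶ + 44x⁵ − 49x⁴ + 99x³ − 53x² + 51x − 18) ÷ lead(D) = −3x⁸ ÷ −3x³ = x⁵. Subtract (x⁵)·D = −3x⁸ + 3x⁷ − 8x⁶ + 3x⁵. Remainder: 3x⁷ − 9x⁶ + 41x⁵ − 49x⁴ + 99x³ − 53x² + 51x − 18.
Step 2: lead(3x⁷ − 9x⁶ + 41x⁵ − 49x⁴ + 99x³ − 53x² + 51x − 18) ÷ lead(D) = 3x⁷ ÷ −3x³ = −x⁴. Subtract (−x⁴)·D = 3x⁷ − 3x⁶ + 8x⁵ − 3x⁴. Remainder: −6x⁶ + 33x⁵ − 46x⁴ + 99x³ − 53x² + 51x − 18.
Step 3: lead(−6x⁶ + 33x⁵ − 46x⁴ + 99x³ − 53x² + 51x − 18) ÷ lead(D) = −6x⁶ ÷ −3x³ = 2x³. Subtract (2x³)·D = −6x⁶ + 6x⁵ − 16x⁴ + 6x³. Remainder: 27x⁵ − 30x⁴ + 93x³ − 53x² + 51x − 18.
Step 4: lead(27x⁵ − 30x⁴ + 93x³ − 53x² + 51x − 18) ÷ lead(D) = 27x⁵ ÷ −3x³ = −9x². Subtract (−9x²)·D = 27x⁵ − 27x⁴ + 72x³ − 27x². Remainder: −3x⁴ + 21x³ − 26x² + 51x − 18.
Step 5: lead(−3x⁴ + 21x³ − 26x² + 51x − 18) ÷ lead(D) = −3x⁴ ÷ −3x³ = x. Subtract (x)·D = −3x⁴ + 3x³ − 8x² + 3x. Remainder: 18x³ − 18x² + 48x − 18.
Step 6: lead(18x³ − 18x² + 48x − 18) ÷ lead(D) = 18x³ ÷ −3x³ = −6. Subtract (−6)·D = 18x³ − 18x² + 48x − 18. Remainder: 0.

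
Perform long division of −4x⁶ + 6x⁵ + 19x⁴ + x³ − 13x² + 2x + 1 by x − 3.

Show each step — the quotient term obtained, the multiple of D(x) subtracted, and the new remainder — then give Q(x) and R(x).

Step 1: lead(−4x⁶ + 6x⁵ + 19x⁴ + x³ − 13x² + 2x + 1) ÷ lead(D) = −4x⁶ ÷ x = −4x⁵. Subtract (−4x⁵)·D = −4x⁶ + 12x⁵. Remainder: −6x⁵ + 19x⁴ + x³ − 13x² + 2x + 1.
Step 2: lead(−6x⁵ + 19x⁴ + x³ − 13x² + 2x + 1) ÷ lead(D) = −6x⁵ ÷ x = −6x⁴. Subtract (−6x⁴)·D = −6x⁵ + 18x⁴. Remainder: x⁴ + x³ − 13x² + 2x + 1.
Step 3: lead(x⁴ + x³ − 13x² + 2x + 1) ÷ lead(D) = x⁴ ÷ x = x³. Subtract (x³)·D = x⁴ − 3x³. Remainder: 4x³ − 13x² + 2x + 1.
Step 4: lead(4x³ − 13x² + 2x + 1) ÷ lead(D) = 4x³ ÷ x = 4x². Subtract (4x²)·D = 4x³ − 12x². Remainder: −x² + 2x + 1.
Step 5: lead(−x² + 2x + 1) ÷ lead(D) = −x² ÷ x = −x. Subtract (−x)·D = −x² + 3x. Remainder: −x + 1.
Step 6: lead(−x + 1) ÷ lead(D) = −x ÷ x = −1. Subtract (−1)·D = −x + 3. Remainder: −2.

Q(x) = −4x⁵ − 6x⁴ + x³ + 4x² − x − 1; R(x) = −2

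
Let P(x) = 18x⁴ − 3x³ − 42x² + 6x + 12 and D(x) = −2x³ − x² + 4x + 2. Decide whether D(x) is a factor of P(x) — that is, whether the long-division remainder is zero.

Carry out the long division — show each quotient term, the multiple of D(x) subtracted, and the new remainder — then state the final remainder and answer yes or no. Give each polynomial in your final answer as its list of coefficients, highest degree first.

R = [0], so D(x) is a factor of P(x). yes

Step 1: lead(18x⁴ − 3x³ − 42x² + 6x + 12) ÷ lead(D) = 18x⁴ ÷ −2x³ = −9x. Subtract (−9x)·D = 18x⁴ + 9x³ − 36x² − 18x. Remainder: −12x³ − 6x² + 24x + 12.
Step 2: lead(−12x³ − 6x² + 24x + 12) ÷ lead(D) = −12x³ ÷ −2x³ = 6. Subtract (6)·D = −12x³ − 6x² + 24x + 12. Remainder: 0.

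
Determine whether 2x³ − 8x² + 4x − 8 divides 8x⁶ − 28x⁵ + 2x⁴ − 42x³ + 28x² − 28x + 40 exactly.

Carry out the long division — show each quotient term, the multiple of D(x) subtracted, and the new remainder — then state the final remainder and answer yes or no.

Step 1: lead(8x⁶ − 28x⁵ + 2x⁴ − 42x³ + 28x² − 28x + 40) ÷ lead(D) = 8x⁶ ÷ 2x³ = 4x³. Subtract (4x³)·D = 8x⁶ − 32x⁵ + 16x⁴ − 32x³. Remainder: 4x⁵ − 14x⁴ − 10x³ + 28x² − 28x + 40.
Step 2: lead(4x⁵ − 14x⁴ − 10x³ + 28x² − 28x + 40) ÷ lead(D) = 4x⁵ ÷ 2x³ = 2x². Subtract (2x²)·D = 4x⁵ − 16x⁴ + 8x³ − 16x². Remainder: 2x⁴ − 18x³ + 44x² − 28x + 40.
Step 3: lead(2x⁴ − 18x³ + 44x² − 28x + 40) ÷ lead(D) = 2x⁴ ÷ 2x³ = x. Subtract (x)·D = 2x⁴ − 8x³ + 4x² − 8x. Remainder: −10x³ + 40x² − 20x + 40.
Step 4: lead(−10x³ + 40x² − 20x + 40) ÷ lead(D) = −10x³ ÷ 2x³ = −5. Subtract (−5)·D = −10x³ + 40x² − 20x + 40. Remainder: 0.

R(x) = 0, so D(x) is a factor of P(x). yes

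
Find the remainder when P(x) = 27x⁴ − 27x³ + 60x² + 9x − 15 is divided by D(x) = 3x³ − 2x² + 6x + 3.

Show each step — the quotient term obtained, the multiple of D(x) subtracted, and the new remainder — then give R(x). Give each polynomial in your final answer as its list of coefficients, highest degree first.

Step 1: lead(27x⁴ − 27x³ + 60x² + 9x − 15) ÷ lead(D) = 27x⁴ ÷ 3x³ = 9x. Subtract (9x)·D = 27x⁴ − 18x³ + 54x² + 27x. Remainder: −9x³ + 6x² − 18x − 15.
Step 2: lead(−9x³ + 6x² − 18x − 15) ÷ lead(D) = −9x³ ÷ 3x³ = −3. Subtract (−3)·D = −9x³ + 6x² − 18x − 9. Remainder: −6.

R = [-6]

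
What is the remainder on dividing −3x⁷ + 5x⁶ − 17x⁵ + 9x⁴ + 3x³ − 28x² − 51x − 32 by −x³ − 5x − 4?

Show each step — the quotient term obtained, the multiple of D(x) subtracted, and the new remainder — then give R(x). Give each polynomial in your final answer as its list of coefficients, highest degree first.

R = [-4]

Step 1: lead(−3x⁷ + 5x⁶ − 17x⁵ + 9x⁴ + 3x³ − 28x² − 51x − 32) ÷ lead(D) = −3x⁷ ÷ −x³ = 3x⁴. Subtract (3x⁴)·D = −3x⁷ − 15x⁵ − 12x⁴. Remainder: 5x⁶ − 2x⁵ + 21x⁴ + 3x³ − 28x² − 51x − 32.
Step 2: lead(5x⁶ − 2x⁵ + 21x⁴ + 3x³ − 28x² − 51x − 32) ÷ lead(D) = 5x⁶ ÷ −x³ = −5x³. Subtract (−5x³)·D = 5x⁶ + 25x⁴ + 20x³. Remainder: −2x⁵ − 4x⁴ − 17x³ − 28x² − 51x − 32.
Step 3: lead(−2x⁵ − 4x⁴ − 17x³ − 28x² − 51x − 32) ÷ lead(D) = −2x⁵ ÷ −x³ = 2x². Subtract (2x²)·D = −2x⁵ − 10x³ − 8x². Remainder: −4x⁴ − 7x³ − 20x² − 51x − 32.
Step 4: lead(−4x⁴ − 7x³ − 20x² − 51x − 32) ÷ lead(D) = −4x⁴ ÷ −x³ = 4x. Subtract (4x)·D = −4x⁴ − 20x² − 16x. Remainder: −7x³ − 35x − 32.
Step 5: lead(−7x³ − 35x − 32) ÷ lead(D) = −7x³ ÷ −x³ = 7. Subtract (7)·D = −7x³ − 35x − 28. Remainder: −4.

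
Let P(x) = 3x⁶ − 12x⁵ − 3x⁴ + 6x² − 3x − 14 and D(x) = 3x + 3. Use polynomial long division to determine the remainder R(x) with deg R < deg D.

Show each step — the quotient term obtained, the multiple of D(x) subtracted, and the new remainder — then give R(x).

Step 1: lead(3x⁶ − 12x⁵ − 3x⁴ + 6x² − 3x − 14) ÷ lead(D) = 3x⁶ ÷ 3x = x⁵. Subtract (x⁵)·D = 3x⁶ + 3x⁵. Remainder: −15x⁵ − 3x⁴ + 6x² − 3x − 14.
Step 2: lead(−15x⁵ − 3x⁴ + 6x² − 3x − 14) ÷ lead(D) = −15x⁵ ÷ 3x = −5x⁴. Subtract (−5x⁴)·D = −15x⁵ − 15x⁴. Remainder: 12x⁴ + 6x² − 3x − 14.
Step 3: lead(12x⁴ + 6x² − 3x − 14) ÷ lead(D) = 12x⁴ ÷ 3x = 4x³. Subtract (4x³)·D = 12x⁴ + 12x³. Remainder: −12x³ + 6x² − 3x − 14.
Step 4: lead(−12x³ + 6x² − 3x − 14) ÷ lead(D) = −12x³ ÷ 3x = −4x². Subtract (−4x²)·D = −12x³ − 12x². Remainder: 18x² − 3x − 14.
Step 5: lead(18x² − 3x − 14) ÷ lead(D) = 18x² ÷ 3x = 6x. Subtract (6x)·D = 18x² + 18x. Remainder: −21x − 14.
Step 6: lead(−21x − 14) ÷ lead(D) = −21x ÷ 3x = −7. Subtract (−7)·D = −21x − 21. Remainder: 7.

R(x) = 7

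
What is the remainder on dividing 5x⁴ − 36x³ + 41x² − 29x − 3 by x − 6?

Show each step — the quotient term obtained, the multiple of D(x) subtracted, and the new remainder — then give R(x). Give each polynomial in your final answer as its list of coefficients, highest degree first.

R = [3]

Step 1: lead(5x⁴ − 36x³ + 41x² − 29x − 3) ÷ lead(D) = 5x⁴ ÷ x = 5x³. Subtract (5x³)·D = 5x⁴ − 30x³. Remainder: −6x³ + 41x² − 29x − 3.
Step 2: lead(−6x³ + 41x² − 29x − 3) ÷ lead(D) = −6x³ ÷ x = −6x². Subtract (−6x²)·D = −6x³ + 36x². Remainder: 5x² − 29x − 3.
Step 3: lead(5x² − 29x − 3) ÷ lead(D) = 5x² ÷ x = 5x. Subtract (5x)·D = 5x² − 30x. Remainder: x − 3.
Step 4: lead(x − 3) ÷ lead(D) = x ÷ x = 1. Subtract (1)·D = x − 6. Remainder: 3.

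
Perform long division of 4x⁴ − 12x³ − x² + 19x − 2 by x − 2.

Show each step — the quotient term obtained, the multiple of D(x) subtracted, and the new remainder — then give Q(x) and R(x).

Step 1: lead(4x⁴ − 12x³ − x² + 19x − 2) ÷ lead(D) = 4x⁴ ÷ x = 4x³. Subtract (4x³)·D = 4x⁴ − 8x³. Remainder: −4x³ − x² + 19x − 2.
Step 2: lead(−4x³ − x² + 19x − 2) ÷ lead(D) = −4x³ ÷ x = −4x². Subtract (−4x²)·D = −4x³ + 8x². Remainder: −9x² + 19x − 2.
Step 3: lead(−9x² + 19x − 2) ÷ lead(D) = −9x² ÷ x = −9x. Subtract (−9x)·D = −9x² + 18x. Remainder: x − 2.
Step 4: lead(x − 2) ÷ lead(D) = x ÷ x = 1. Subtract (1)·D = x − 2. Remainder: 0.

Q(x) = 4x³ − 4x² − 9x + 1; R(x) = 0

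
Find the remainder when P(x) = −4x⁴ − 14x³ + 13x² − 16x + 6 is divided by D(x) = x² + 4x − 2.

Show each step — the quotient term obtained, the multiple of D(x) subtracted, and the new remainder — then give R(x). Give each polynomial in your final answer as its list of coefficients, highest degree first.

Step 1: lead(−4x⁴ − 14x³ + 13x² − 16x + 6) ÷ lead(D) = −4x⁴ ÷ x² = −4x². Subtract (−4x²)·D = −4x⁴ − 16x³ + 8x². Remainder: 2x³ + 5x² − 16x + 6.
Step 2: lead(2x³ + 5x² − 16x + 6) ÷ lead(D) = 2x³ ÷ x² = 2x. Subtract (2x)·D = 2x³ + 8x² − 4x. Remainder: −3x² − 12x + 6.
Step 3: lead(−3x² − 12x + 6) ÷ lead(D) = −3x² ÷ x² = −3. Subtract (−3)·D = −3x² − 12x + 6. Remainder: 0.

R = [0]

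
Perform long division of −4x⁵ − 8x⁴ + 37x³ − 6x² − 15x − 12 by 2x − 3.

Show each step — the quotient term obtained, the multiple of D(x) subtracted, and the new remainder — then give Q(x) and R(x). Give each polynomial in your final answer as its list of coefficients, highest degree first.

Step 1: lead(−4x⁵ − 8x⁴ + 37x³ − 6x² − 15x − 12) ÷ lead(D) = −4x⁵ ÷ 2x = −2x⁴. Subtract (−2x⁴)·D = −4x⁵ + 6x⁴. Remainder: −14x⁴ + 37x³ − 6x² − 15x − 12.
Step 2: lead(−14x⁴ + 37x³ − 6x² − 15x − 12) ÷ lead(D) = −14x⁴ ÷ 2x = −7x³. Subtract (−7x³)·D = −14x⁴ + 21x³. Remainder: 16x³ − 6x² − 15x − 12.
Step 3: lead(16x³ − 6x² − 15x − 12) ÷ lead(D) = 16x³ ÷ 2x = 8x². Subtract (8x²)·D = 16x³ − 24x². Remainder: 18x² − 15x − 12.
Step 4: lead(18x² − 15x − 12) ÷ lead(D) = 18x² ÷ 2x = 9x. Subtract (9x)·D = 18x² − 27x. Remainder: 12x − 12.
Step 5: lead(12x − 12) ÷ lead(D) = 12x ÷ 2x = 6. Subtract (6)·D = 12x − 18. Remainder: 6.

Q = [-2, -7, 8, 9, 6]; R = [6]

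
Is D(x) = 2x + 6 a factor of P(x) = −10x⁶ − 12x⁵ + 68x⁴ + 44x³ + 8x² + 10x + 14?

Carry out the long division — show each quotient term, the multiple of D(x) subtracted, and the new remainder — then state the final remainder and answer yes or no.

Step 1: lead(−10x⁶ − 12x⁵ + 68x⁴ + 44x³ + 8x² + 10x + 14) ÷ lead(D) = −10x⁶ ÷ 2x = −5x⁵. Subtract (−5x⁵)·D = −10x⁶ − 30x⁵. Remainder: 18x⁵ + 68x⁴ + 44x³ + 8x² + 10x + 14.
Step 2: lead(18x⁵ + 68x⁴ + 44x³ + 8x² + 10x + 14) ÷ lead(D) = 18x⁵ ÷ 2x = 9x⁴. Subtract (9x⁴)·D = 18x⁵ + 54x⁴. Remainder: 14x⁴ + 44x³ + 8x² + 10x + 14.
Step 3: lead(14x⁴ + 44x³ + 8x² + 10x + 14) ÷ lead(D) = 14x⁴ ÷ 2x = 7x³. Subtract (7x³)·D = 14x⁴ + 42x³. Remainder: 2x³ + 8x² + 10x + 14.
Step 4: lead(2x³ + 8x² + 10x + 14) ÷ lead(D) = 2x³ ÷ 2x = x². Subtract (x²)·D = 2x³ + 6x². Remainder: 2x² + 10x + 14.
Step 5: lead(2x² + 10x + 14) ÷ lead(D) = 2x² ÷ 2x = x. Subtract (x)·D = 2x² + 6x. Remainder: 4x + 14.
Step 6: lead(4x + 14) ÷ lead(D) = 4x ÷ 2x = 2. Subtract (2)·D = 4x + 12. Remainder: 2.

R(x) = 2, so D(x) is not a factor of P(x). no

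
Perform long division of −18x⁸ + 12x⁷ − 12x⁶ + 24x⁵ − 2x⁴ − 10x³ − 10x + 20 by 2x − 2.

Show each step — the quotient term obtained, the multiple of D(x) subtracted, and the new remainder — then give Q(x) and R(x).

Q(x) = −9x⁷ − 3x⁶ − 9x⁵ + 3x⁴ + 2x³ − 3x² − 3x − 8; R(x) = 4

Step 1: lead(−18x⁸ + 12x⁷ − 12x⁶ + 24x⁵ − 2x⁴ − 10x³ − 10x + 20) ÷ lead(D) = −18x⁸ ÷ 2x = −9x⁷. Subtract (−9x⁷)·D = −18x⁸ + 18x⁷. Remainder: −6x⁷ − 12x⁶ + 24x⁵ − 2x⁴ − 10x³ − 10x + 20.
Step 2: lead(−6x⁷ − 12x⁶ + 24x⁵ − 2x⁴ − 10x³ − 10x + 20) ÷ lead(D) = −6x⁷ ÷ 2x = −3x⁶. Subtract (−3x⁶)·D = −6x⁷ + 6x⁶. Remainder: −18x⁶ + 24x⁵ − 2x⁴ − 10x³ − 10x + 20.
Step 3: lead(−18x⁶ + 24x⁵ − 2x⁴ − 10x³ − 10x + 20) ÷ lead(D) = −18x⁶ ÷ 2x = −9x⁵. Subtract (−9x⁵)·D = −18x⁶ + 18x⁵. Remainder: 6x⁵ − 2x⁴ − 10x³ − 10x + 20.
Step 4: lead(6x⁵ − 2x⁴ − 10x³ − 10x + 20) ÷ lead(D) = 6x⁵ ÷ 2x = 3x⁴. Subtract (3x⁴)·D = 6x⁵ − 6x⁴. Remainder: 4x⁴ − 10x³ − 10x + 20.
Step 5: lead(4x⁴ − 10x³ − 10x + 20) ÷ lead(D) = 4x⁴ ÷ 2x = 2x³. Subtract (2x³)·D = 4x⁴ − 4x³. Remainder: −6x³ − 10x + 20.
Step 6: lead(−6x³ − 10x + 20) ÷ lead(D) = −6x³ ÷ 2x = −3x². Subtract (−3x²)·D = −6x³ + 6x². Remainder: −6x² − 10x + 20.
Step 7: lead(−6x² − 10x + 20) ÷ lead(D) = −6x² ÷ 2x = −3x. Subtract (−3x)·D = −6x² + 6x. Remainder: −16x + 20.
Step 8: lead(−16x + 20) ÷ lead(D) = −16x ÷ 2x = −8. Subtract (−8)·D = −16x + 16. Remainder: 4.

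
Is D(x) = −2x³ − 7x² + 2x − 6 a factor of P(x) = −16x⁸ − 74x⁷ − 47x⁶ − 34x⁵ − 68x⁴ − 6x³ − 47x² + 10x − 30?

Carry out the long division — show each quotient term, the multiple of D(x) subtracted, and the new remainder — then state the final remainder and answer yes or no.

Step 1: lead(−16x⁸ − 74x⁷ − 47x⁶ − 34x⁵ − 68x⁴ − 6x³ − 47x² + 10x − 30) ÷ lead(D) = −16x⁸ ÷ −2x³ = 8x⁵. Subtract (8x⁵)·D = −16x⁸ − 56x⁷ + 16x⁶ − 48x⁵. Remainder: −18x⁷ − 63x⁶ + 14x⁵ − 68x⁴ − 6x³ − 47x² + 10x − 30.
Step 2: lead(−18x⁷ − 63x⁶ + 14x⁵ − 68x⁴ − 6x³ − 47x² + 10x − 30) ÷ lead(D) = −18x⁷ ÷ −2x³ = 9x⁴. Subtract (9x⁴)·D = −18x⁷ − 63x⁶ + 18x⁵ − 54x⁴. Remainder: −4x⁵ − 14x⁴ − 6x³ − 47x² + 10x − 30.
Step 3: lead(−4x⁵ − 14x⁴ − 6x³ − 47x² + 10x − 30) ÷ lead(D) = −4x⁵ ÷ −2x³ = 2x². Subtract (2x²)·D = −4x⁵ − 14x⁴ + 4x³ − 12x². Remainder: −10x³ − 35x² + 10x − 30.
Step 4: lead(−10x³ − 35x² + 10x − 30) ÷ lead(D) = −10x³ ÷ −2x³ = 5. Subtract (5)·D = −10x³ − 35x² + 10x − 30. Remainder: 0.

R(x) = 0, so D(x) is a factor of P(x). yes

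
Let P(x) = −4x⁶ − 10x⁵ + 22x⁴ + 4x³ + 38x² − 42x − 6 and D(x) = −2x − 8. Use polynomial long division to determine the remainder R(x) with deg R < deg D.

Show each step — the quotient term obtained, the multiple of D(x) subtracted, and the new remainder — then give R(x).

Step 1: lead(−4x⁶ − 10x⁵ + 22x⁴ + 4x³ + 38x² − 42x − 6) ÷ lead(D) = −4x⁶ ÷ −2x = 2x⁵. Subtract (2x⁵)·D = −4x⁶ − 16x⁵. Remainder: 6x⁵ + 22x⁴ + 4x³ + 38x² − 42x − 6.
Step 2: lead(6x⁵ + 22x⁴ + 4x³ + 38x² − 42x − 6) ÷ lead(D) = 6x⁵ ÷ −2x = −3x⁴. Subtract (−3x⁴)·D = 6x⁵ + 24x⁴. Remainder: −2x⁴ + 4x³ + 38x² − 42x − 6.
Step 3: lead(−2x⁴ + 4x³ + 38x² − 42x − 6) ÷ lead(D) = −2x⁴ ÷ −2x = x³. Subtract (x³)·D = −2x⁴ − 8x³. Remainder: 12x³ + 38x² − 42x − 6.
Step 4: lead(12x³ + 38x² − 42x − 6) ÷ lead(D) = 12x³ ÷ −2x = −6x². Subtract (−6x²)·D = 12x³ + 48x². Remainder: −10x² − 42x − 6.
Step 5: lead(−10x² − 42x − 6) ÷ lead(D) = −10x² ÷ −2x = 5x. Subtract (5x)·D = −10x² − 40x. Remainder: −2x − 6.
Step 6: lead(−2x − 6) ÷ lead(D) = −2x ÷ −2x = 1. Subtract (1)·D = −2x − 8. Remainder: 2.

R(x) = 2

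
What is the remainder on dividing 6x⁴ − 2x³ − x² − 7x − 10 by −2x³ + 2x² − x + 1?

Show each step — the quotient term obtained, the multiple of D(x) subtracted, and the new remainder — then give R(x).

Step 1: lead(6x⁴ − 2x³ − x² − 7x − 10) ÷ lead(D) = 6x⁴ ÷ −2x³ = −3x. Subtract (−3x)·D = 6x⁴ − 6x³ + 3x² − 3x. Remainder: 4x³ − 4x² − 4x − 10.
Step 2: lead(4x³ − 4x² − 4x − 10) ÷ lead(D) = 4x³ ÷ −2x³ = −2. Subtract (−2)·D = 4x³ − 4x² + 2x − 2. Remainder: −6x − 8.

R(x) = −6x − 8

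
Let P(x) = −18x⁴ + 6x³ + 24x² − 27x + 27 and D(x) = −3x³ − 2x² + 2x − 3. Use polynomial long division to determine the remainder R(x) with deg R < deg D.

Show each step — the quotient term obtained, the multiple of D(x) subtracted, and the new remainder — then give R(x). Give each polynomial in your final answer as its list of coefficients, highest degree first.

Step 1: lead(−18x⁴ + 6x³ + 24x² − 27x + 27) ÷ lead(D) = −18x⁴ ÷ −3x³ = 6x. Subtract (6x)·D = −18x⁴ − 12x³ + 12x² − 18x. Remainder: 18x³ + 12x² − 9x + 27.
Step 2: lead(18x³ + 12x² − 9x + 27) ÷ lead(D) = 18x³ ÷ −3x³ = −6. Subtract (−6)·D = 18x³ + 12x² − 12x + 18. Remainder: 3x + 9.

R = [3, 9]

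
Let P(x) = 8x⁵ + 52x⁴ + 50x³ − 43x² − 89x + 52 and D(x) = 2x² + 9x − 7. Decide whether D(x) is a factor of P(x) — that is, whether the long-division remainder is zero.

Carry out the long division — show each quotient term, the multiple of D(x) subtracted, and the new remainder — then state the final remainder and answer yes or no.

R(x) = −5x + 3, so D(x) is not a factor of P(x). no

Step 1: lead(8x⁵ + 52x⁴ + 50x³ − 43x² − 89x + 52) ÷ lead(D) = 8x⁵ ÷ 2x² = 4x³. Subtract (4x³)·D = 8x⁵ + 36x⁴ − 28x³. Remainder: 16x⁴ + 78x³ − 43x² − 89x + 52.
Step 2: lead(16x⁴ + 78x³ − 43x² − 89x + 52) ÷ lead(D) = 16x⁴ ÷ 2x² = 8x². Subtract (8x²)·D = 16x⁴ + 72x³ − 56x². Remainder: 6x³ + 13x² − 89x + 52.
Step 3: lead(6x³ + 13x² − 89x + 52) ÷ lead(D) = 6x³ ÷ 2x² = 3x. Subtract (3x)·D = 6x³ + 27x² − 21x. Remainder: −14x² − 68x + 52.
Step 4: lead(−14x² − 68x + 52) ÷ lead(D) = −14x² ÷ 2x² = −7. Subtract (−7)·D = −14x² − 63x + 49. Remainder: −5x + 3.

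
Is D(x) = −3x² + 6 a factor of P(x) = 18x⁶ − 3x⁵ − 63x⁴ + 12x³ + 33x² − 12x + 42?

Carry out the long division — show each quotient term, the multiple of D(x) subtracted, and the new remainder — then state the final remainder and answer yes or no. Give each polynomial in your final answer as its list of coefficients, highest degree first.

R = [0], so D(x) is a factor of P(x). yes

Step 1: lead(18x⁶ − 3x⁵ − 63x⁴ + 12x³ + 33x² − 12x + 42) ÷ lead(D) = 18x⁶ ÷ −3x² = −6x⁴. Subtract (−6x⁴)·D = 18x⁶ − 36x⁴. Remainder: −3x⁵ − 27x⁴ + 12x³ + 33x² − 12x + 42.
Step 2: lead(−3x⁵ − 27x⁴ + 12x³ + 33x² − 12x + 42) ÷ lead(D) = −3x⁵ ÷ −3x² = x³. Subtract (x³)·D = −3x⁵ + 6x³. Remainder: −27x⁴ + 6x³ + 33x² − 12x + 42.
Step 3: lead(−27x⁴ + 6x³ + 33x² − 12x + 42) ÷ lead(D) = −27x⁴ ÷ −3x² = 9x². Subtract (9x²)·D = −27x⁴ + 54x². Remainder: 6x³ − 21x² − 12x + 42.
Step 4: lead(6x³ − 21x² − 12x + 42) ÷ lead(D) = 6x³ ÷ −3x² = −2x. Subtract (−2x)·D = 6x³ − 12x. Remainder: −21x² + 42.
Step 5: lead(−21x² + 42) ÷ lead(D) = −21x² ÷ −3x² = 7. Subtract (7)·D = −21x² + 42. Remainder: 0.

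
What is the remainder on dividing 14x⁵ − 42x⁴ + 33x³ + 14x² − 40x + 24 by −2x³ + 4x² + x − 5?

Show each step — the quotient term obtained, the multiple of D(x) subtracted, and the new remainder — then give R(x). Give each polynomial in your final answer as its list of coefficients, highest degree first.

R = [-4, 1, -6]

Step 1: lead(14x⁵ − 42x⁴ + 33x³ + 14x² − 40x + 24) ÷ lead(D) = 14x⁵ ÷ −2x³ = −7x². Subtract (−7x²)·D = 14x⁵ − 28x⁴ − 7x³ + 35x². Remainder: −14x⁴ + 40x³ − 21x² − 40x + 24.
Step 2: lead(−14x⁴ + 40x³ − 21x² − 40x + 24) ÷ lead(D) = −14x⁴ ÷ −2x³ = 7x. Subtract (7x)·D = −14x⁴ + 28x³ + 7x² − 35x. Remainder: 12x³ − 28x² − 5x + 24.
Step 3: lead(12x³ − 28x² − 5x + 24) ÷ lead(D) = 12x³ ÷ −2x³ = −6. Subtract (−6)·D = 12x³ − 24x² − 6x + 30. Remainder: −4x² + x − 6.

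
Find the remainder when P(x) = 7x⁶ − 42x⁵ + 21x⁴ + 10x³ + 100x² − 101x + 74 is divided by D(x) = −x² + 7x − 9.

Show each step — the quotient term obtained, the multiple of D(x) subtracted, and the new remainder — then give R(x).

R(x) = −2x − 7

Step 1: lead(7x⁶ − 42x⁵ + 21x⁴ + 10x³ + 100x² − 101x + 74) ÷ lead(D) = 7x⁶ ÷ −x² = −7x⁴. Subtract (−7x⁴)·D = 7x⁶ − 49x⁵ + 63x⁴. Remainder: 7x⁵ − 42x⁴ + 10x³ + 100x² − 101x + 74.
Step 2: lead(7x⁵ − 42x⁴ + 10x³ + 100x² − 101x + 74) ÷ lead(D) = 7x⁵ ÷ −x² = −7x³. Subtract (−7x³)·D = 7x⁵ − 49x⁴ + 63x³. Remainder: 7x⁴ − 53x³ + 100x² − 101x + 74.
Step 3: lead(7x⁴ − 53x³ + 100x² − 101x + 74) ÷ lead(D) = 7x⁴ ÷ −x² = −7x². Subtract (−7x²)·D = 7x⁴ − 49x³ + 63x². Remainder: −4x³ + 37x² − 101x + 74.
Step 4: lead(−4x³ + 37x² − 101x + 74) ÷ lead(D) = −4x³ ÷ −x² = 4x. Subtract (4x)·D = −4x³ + 28x² − 36x. Remainder: 9x² − 65x + 74.
Step 5: lead(9x² − 65x + 74) ÷ lead(D) = 9x² ÷ −x² = −9. Subtract (−9)·D = 9x² − 63x + 81. Remainder: −2x − 7.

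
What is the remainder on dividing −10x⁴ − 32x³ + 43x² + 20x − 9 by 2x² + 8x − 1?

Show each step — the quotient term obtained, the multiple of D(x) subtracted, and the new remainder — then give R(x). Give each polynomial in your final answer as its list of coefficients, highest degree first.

R = [-6]

Step 1: lead(−10x⁴ − 32x³ + 43x² + 20x − 9) ÷ lead(D) = −10x⁴ ÷ 2x² = −5x². Subtract (−5x²)·D = −10x⁴ − 40x³ + 5x². Remainder: 8x³ + 38x² + 20x − 9.
Step 2: lead(8x³ + 38x² + 20x − 9) ÷ lead(D) = 8x³ ÷ 2x² = 4x. Subtract (4x)·D = 8x³ + 32x² − 4x. Remainder: 6x² + 24x − 9.
Step 3: lead(6x² + 24x − 9) ÷ lead(D) = 6x² ÷ 2x² = 3. Subtract (3)·D = 6x² + 24x − 3. Remainder: −6.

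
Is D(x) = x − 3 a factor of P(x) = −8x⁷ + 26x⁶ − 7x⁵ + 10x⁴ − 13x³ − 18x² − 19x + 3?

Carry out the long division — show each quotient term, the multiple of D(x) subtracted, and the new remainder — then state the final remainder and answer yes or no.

Step 1: lead(−8x⁷ + 26x⁶ − 7x⁵ + 10x⁴ − 13x³ − 18x² − 19x + 3) ÷ lead(D) = −8x⁷ ÷ x = −8x⁶. Subtract (−8x⁶)·D = −8x⁷ + 24x⁶. Remainder: 2x⁶ − 7x⁵ + 10x⁴ − 13x³ − 18x² − 19x + 3.
Step 2: lead(2x⁶ − 7x⁵ + 10x⁴ − 13x³ − 18x² − 19x + 3) ÷ lead(D) = 2x⁶ ÷ x = 2x⁵. Subtract (2x⁵)·D = 2x⁶ − 6x⁵. Remainder: −x⁵ + 10x⁴ − 13x³ − 18x² − 19x + 3.
Step 3: lead(−x⁵ + 10x⁴ − 13x³ − 18x² − 19x + 3) ÷ lead(D) = −x⁵ ÷ x = −x⁴. Subtract (−x⁴)·D = −x⁵ + 3x⁴. Remainder: 7x⁴ − 13x³ − 18x² − 19x + 3.
Step 4: lead(7x⁴ − 13x³ − 18x² − 19x + 3) ÷ lead(D) = 7x⁴ ÷ x = 7x³. Subtract (7x³)·D = 7x⁴ − 21x³. Remainder: 8x³ − 18x² − 19x + 3.
Step 5: lead(8x³ − 18x² − 19x + 3) ÷ lead(D) = 8x³ ÷ x = 8x². Subtract (8x²)·D = 8x³ − 24x². Remainder: 6x² − 19x + 3.
Step 6: lead(6x² − 19x + 3) ÷ lead(D) = 6x² ÷ x = 6x. Subtract (6x)·D = 6x² − 18x. Remainder: −x + 3.
Step 7: lead(−x + 3) ÷ lead(D) = −x ÷ x = −1. Subtract (−1)·D = −x + 3. Remainder: 0.

R(x) = 0, so D(x) is a factor of P(x). yes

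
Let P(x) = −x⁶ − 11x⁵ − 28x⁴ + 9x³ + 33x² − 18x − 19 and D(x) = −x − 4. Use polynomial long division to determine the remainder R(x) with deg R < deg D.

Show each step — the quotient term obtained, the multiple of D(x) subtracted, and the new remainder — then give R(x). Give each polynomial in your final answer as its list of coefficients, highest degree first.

R = [5]

Step 1: lead(−x⁶ − 11x⁵ − 28x⁴ + 9x³ + 33x² − 18x − 19) ÷ lead(D) = −x⁶ ÷ −x = x⁵. Subtract (x⁵)·D = −x⁶ − 4x⁵. Remainder: −7x⁵ − 28x⁴ + 9x³ + 33x² − 18x − 19.
Step 2: lead(−7x⁵ − 28x⁴ + 9x³ + 33x² − 18x − 19) ÷ lead(D) = −7x⁵ ÷ −x = 7x⁴. Subtract (7x⁴)·D = −7x⁵ − 28x⁴. Remainder: 9x³ + 33x² − 18x − 19.
Step 3: lead(9x³ + 33x² − 18x − 19) ÷ lead(D) = 9x³ ÷ −x = −9x². Subtract (−9x²)·D = 9x³ + 36x². Remainder: −3x² − 18x − 19.
Step 4: lead(−3x² − 18x − 19) ÷ lead(D) = −3x² ÷ −x = 3x. Subtract (3x)·D = −3x² − 12x. Remainder: −6x − 19.
Step 5: lead(−6x − 19) ÷ lead(D) = −6x ÷ −x = 6. Subtract (6)·D = −6x − 24. Remainder: 5.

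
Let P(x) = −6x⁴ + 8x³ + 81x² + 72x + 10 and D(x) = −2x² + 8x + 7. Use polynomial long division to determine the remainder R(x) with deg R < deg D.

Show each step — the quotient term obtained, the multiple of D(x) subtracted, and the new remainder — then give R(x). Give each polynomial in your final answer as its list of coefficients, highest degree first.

R = [-4]

Step 1: lead(−6x⁴ + 8x³ + 81x² + 72x + 10) ÷ lead(D) = −6x⁴ ÷ −2x² = 3x². Subtract (3x²)·D = −6x⁴ + 24x³ + 21x². Remainder: −16x³ + 60x² + 72x + 10.
Step 2: lead(−16x³ + 60x² + 72x + 10) ÷ lead(D) = −16x³ ÷ −2x² = 8x. Subtract (8x)·D = −16x³ + 64x² + 56x. Remainder: −4x² + 16x + 10.
Step 3: lead(−4x² + 16x + 10) ÷ lead(D) = −4x² ÷ −2x² = 2. Subtract (2)·D = −4x² + 16x + 14. Remainder: −4.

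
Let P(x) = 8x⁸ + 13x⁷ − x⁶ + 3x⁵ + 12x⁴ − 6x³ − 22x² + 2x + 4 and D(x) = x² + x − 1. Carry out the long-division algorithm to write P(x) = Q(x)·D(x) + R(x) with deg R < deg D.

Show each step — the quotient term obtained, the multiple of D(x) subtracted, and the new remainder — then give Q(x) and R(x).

Step 1: lead(8x⁸ + 13x⁷ − x⁶ + 3x⁵ + 12x⁴ − 6x³ − 22x² + 2x + 4) ÷ lead(D) = 8x⁸ ÷ x² = 8x⁶. Subtract (8x⁶)·D = 8x⁸ + 8x⁷ − 8x⁶. Remainder: 5x⁷ + 7x⁶ + 3x⁵ + 12x⁴ − 6x³ − 22x² + 2x + 4.
Step 2: lead(5x⁷ + 7x⁶ + 3x⁵ + 12x⁴ − 6x³ − 22x² + 2x + 4) ÷ lead(D) = 5x⁷ ÷ x² = 5x⁵. Subtract (5x⁵)·D = 5x⁷ + 5x⁶ − 5x⁵. Remainder: 2x⁶ + 8x⁵ + 12x⁴ − 6x³ − 22x² + 2x + 4.
Step 3: lead(2x⁶ + 8x⁵ + 12x⁴ − 6x³ − 22x² + 2x + 4) ÷ lead(D) = 2x⁶ ÷ x² = 2x⁴. Subtract (2x⁴)·D = 2x⁶ + 2x⁵ − 2x⁴. Remainder: 6x⁵ + 14x⁴ − 6x³ − 22x² + 2x + 4.
Step 4: lead(6x⁵ + 14x⁴ − 6x³ − 22x² + 2x + 4) ÷ lead(D) = 6x⁵ ÷ x² = 6x³. Subtract (6x³)·D = 6x⁵ + 6x⁴ − 6x³. Remainder: 8x⁴ − 22x² + 2x + 4.
Step 5: lead(8x⁴ − 22x² + 2x + 4) ÷ lead(D) = 8x⁴ ÷ x² = 8x². Subtract (8x²)·D = 8x⁴ + 8x³ − 8x². Remainder: −8x³ − 14x² + 2x + 4.
Step 6: lead(−8x³ − 14x² + 2x + 4) ÷ lead(D) = −8x³ ÷ x² = −8x. Subtract (−8x)·D = −8x³ − 8x² + 8x. Remainder: −6x² − 6x + 4.
Step 7: lead(−6x² − 6x + 4) ÷ lead(D) = −6x² ÷ x² = −6. Subtract (−6)·D = −6x² − 6x + 6. Remainder: −2.

Q(x) = 8x⁶ + 5x⁵ + 2x⁴ + 6x³ + 8x² − 8x − 6; R(x) = −2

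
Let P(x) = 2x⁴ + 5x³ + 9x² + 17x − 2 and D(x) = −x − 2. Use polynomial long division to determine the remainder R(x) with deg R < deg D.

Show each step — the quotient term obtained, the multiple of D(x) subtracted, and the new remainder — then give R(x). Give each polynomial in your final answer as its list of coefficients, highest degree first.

Step 1: lead(2x⁴ + 5x³ + 9x² + 17x − 2) ÷ lead(D) = 2x⁴ ÷ −x = −2x³. Subtract (−2x³)·D = 2x⁴ + 4x³. Remainder: x³ + 9x² + 17x − 2.
Step 2: lead(x³ + 9x² + 17x − 2) ÷ lead(D) = x³ ÷ −x = −x². Subtract (−x²)·D = x³ + 2x². Remainder: 7x² + 17x − 2.
Step 3: lead(7x² + 17x − 2) ÷ lead(D) = 7x² ÷ −x = −7x. Subtract (−7x)·D = 7x² + 14x. Remainder: 3x − 2.
Step 4: lead(3x − 2) ÷ lead(D) = 3x ÷ −x = −3. Subtract (−3)·D = 3x + 6. Remainder: −8.

R = [-8]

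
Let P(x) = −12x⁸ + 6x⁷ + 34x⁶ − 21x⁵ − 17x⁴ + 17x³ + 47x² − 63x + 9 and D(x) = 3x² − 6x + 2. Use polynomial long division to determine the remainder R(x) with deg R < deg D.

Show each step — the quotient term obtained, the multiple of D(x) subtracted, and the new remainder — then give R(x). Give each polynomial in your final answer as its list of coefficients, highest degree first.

R = [1, -9]

Step 1: lead(−12x⁸ + 6x⁷ + 34x⁶ − 21x⁵ − 17x⁴ + 17x³ + 47x² − 63x + 9) ÷ lead(D) = −12x⁸ ÷ 3x² = −4x⁶. Subtract (−4x⁶)·D = −12x⁸ + 24x⁷ − 8x⁶. Remainder: −18x⁷ + 42x⁶ − 21x⁵ − 17x⁴ + 17x³ + 47x² − 63x + 9.
Step 2: lead(−18x⁷ + 42x⁶ − 21x⁵ − 17x⁴ + 17x³ + 47x² − 63x + 9) ÷ lead(D) = −18x⁷ ÷ 3x² = −6x⁵. Subtract (−6x⁵)·D = −18x⁷ + 36x⁶ − 12x⁵. Remainder: 6x⁶ − 9x⁵ − 17x⁴ + 17x³ + 47x² − 63x + 9.
Step 3: lead(6x⁶ − 9x⁵ − 17x⁴ + 17x³ + 47x² − 63x + 9) ÷ lead(D) = 6x⁶ ÷ 3x² = 2x⁴. Subtract (2x⁴)·D = 6x⁶ − 12x⁵ + 4x⁴. Remainder: 3x⁵ − 21x⁴ + 17x³ + 47x² − 63x + 9.
Step 4: lead(3x⁵ − 21x⁴ + 17x³ + 47x² − 63x + 9) ÷ lead(D) = 3x⁵ ÷ 3x² = x³. Subtract (x³)·D = 3x⁵ − 6x⁴ + 2x³. Remainder: −15x⁴ + 15x³ + 47x² − 63x + 9.
Step 5: lead(−15x⁴ + 15x³ + 47x² − 63x + 9) ÷ lead(D) = −15x⁴ ÷ 3x² = −5x². Subtract (−5x²)·D = −15x⁴ + 30x³ − 10x². Remainder: −15x³ + 57x² − 63x + 9.
Step 6: lead(−15x³ + 57x² − 63x + 9) ÷ lead(D) = −15x³ ÷ 3x² = −5x. Subtract (−5x)·D = −15x³ + 30x² − 10x. Remainder: 27x² − 53x + 9.
Step 7: lead(27x² − 53x + 9) ÷ lead(D) = 27x² ÷ 3x² = 9. Subtract (9)·D = 27x² − 54x + 18. Remainder: x − 9.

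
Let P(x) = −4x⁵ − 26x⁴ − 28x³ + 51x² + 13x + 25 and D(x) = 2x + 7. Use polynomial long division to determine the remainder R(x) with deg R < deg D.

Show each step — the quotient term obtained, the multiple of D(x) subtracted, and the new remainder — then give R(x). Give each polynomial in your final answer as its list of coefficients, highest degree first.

R = [4]

Step 1: lead(−4x⁵ − 26x⁴ − 28x³ + 51x² + 13x + 25) ÷ lead(D) = −4x⁵ ÷ 2x = −2x⁴. Subtract (−2x⁴)·D = −4x⁵ − 14x⁴. Remainder: −12x⁴ − 28x³ + 51x² + 13x + 25.
Step 2: lead(−12x⁴ − 28x³ + 51x² + 13x + 25) ÷ lead(D) = −12x⁴ ÷ 2x = −6x³. Subtract (−6x³)·D = −12x⁴ − 42x³. Remainder: 14x³ + 51x² + 13x + 25.
Step 3: lead(14x³ + 51x² + 13x + 25) ÷ lead(D) = 14x³ ÷ 2x = 7x². Subtract (7x²)·D = 14x³ + 49x². Remainder: 2x² + 13x + 25.
Step 4: lead(2x² + 13x + 25) ÷ lead(D) = 2x² ÷ 2x = x. Subtract (x)·D = 2x² + 7x. Remainder: 6x + 25.
Step 5: lead(6x + 25) ÷ lead(D) = 6x ÷ 2x = 3. Subtract (3)·D = 6x + 21. Remainder: 4.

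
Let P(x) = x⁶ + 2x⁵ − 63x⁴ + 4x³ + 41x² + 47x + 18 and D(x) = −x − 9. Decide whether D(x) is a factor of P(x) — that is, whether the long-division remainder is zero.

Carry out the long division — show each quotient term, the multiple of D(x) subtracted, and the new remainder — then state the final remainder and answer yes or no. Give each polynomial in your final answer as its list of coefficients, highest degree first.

R = [0], so D(x) is a factor of P(x). yes

Step 1: lead(x⁶ + 2x⁵ − 63x⁴ + 4x³ + 41x² + 47x + 18) ÷ lead(D) = x⁶ ÷ −x = −x⁵. Subtract (−x⁵)·D = x⁶ + 9x⁵. Remainder: −7x⁵ − 63x⁴ + 4x³ + 41x² + 47x + 18.
Step 2: lead(−7x⁵ − 63x⁴ + 4x³ + 41x² + 47x + 18) ÷ lead(D) = −7x⁵ ÷ −x = 7x⁴. Subtract (7x⁴)·D = −7x⁵ − 63x⁴. Remainder: 4x³ + 41x² + 47x + 18.
Step 3: lead(4x³ + 41x² + 47x + 18) ÷ lead(D) = 4x³ ÷ −x = −4x². Subtract (−4x²)·D = 4x³ + 36x². Remainder: 5x² + 47x + 18.
Step 4: lead(5x² + 47x + 18) ÷ lead(D) = 5x² ÷ −x = −5x. Subtract (−5x)·D = 5x² + 45x. Remainder: 2x + 18.
Step 5: lead(2x + 18) ÷ lead(D) = 2x ÷ −x = −2. Subtract (−2)·D = 2x + 18. Remainder: 0.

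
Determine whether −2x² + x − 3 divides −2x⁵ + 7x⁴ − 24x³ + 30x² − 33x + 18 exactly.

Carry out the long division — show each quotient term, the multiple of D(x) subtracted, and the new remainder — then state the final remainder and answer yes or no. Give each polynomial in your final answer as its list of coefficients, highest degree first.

Step 1: lead(−2x⁵ + 7x⁴ − 24x³ + 30x² − 33x + 18) ÷ lead(D) = −2x⁵ ÷ −2x² = x³. Subtract (x³)·D = −2x⁵ + x⁴ − 3x³. Remainder: 6x⁴ − 21x³ + 30x² − 33x + 18.
Step 2: lead(6x⁴ − 21x³ + 30x² − 33x + 18) ÷ lead(D) = 6x⁴ ÷ −2x² = −3x². Subtract (−3x²)·D = 6x⁴ − 3x³ + 9x². Remainder: −18x³ + 21x² − 33x + 18.
Step 3: lead(−18x³ + 21x² − 33x + 18) ÷ lead(D) = −18x³ ÷ −2x² = 9x. Subtract (9x)·D = −18x³ + 9x² − 27x. Remainder: 12x² − 6x + 18.
Step 4: lead(12x² − 6x + 18) ÷ lead(D) = 12x² ÷ −2x² = −6. Subtract (−6)·D = 12x² − 6x + 18. Remainder: 0.

R = [0], so D(x) is a factor of P(x). yes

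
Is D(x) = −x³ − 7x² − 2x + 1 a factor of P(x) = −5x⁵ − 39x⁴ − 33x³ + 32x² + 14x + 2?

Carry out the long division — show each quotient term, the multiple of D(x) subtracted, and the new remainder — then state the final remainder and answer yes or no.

R(x) = 7, so D(x) is not a factor of P(x). no

Step 1: lead(−5x⁵ − 39x⁴ − 33x³ + 32x² + 14x + 2) ÷ lead(D) = −5x⁵ ÷ −x³ = 5x². Subtract (5x²)·D = −5x⁵ − 35x⁴ − 10x³ + 5x². Remainder: −4x⁴ − 23x³ + 27x² + 14x + 2.
Step 2: lead(−4x⁴ − 23x³ + 27x² + 14x + 2) ÷ lead(D) = −4x⁴ ÷ −x³ = 4x. Subtract (4x)·D = −4x⁴ − 28x³ − 8x² + 4x. Remainder: 5x³ + 35x² + 10x + 2.
Step 3: lead(5x³ + 35x² + 10x + 2) ÷ lead(D) = 5x³ ÷ −x³ = −5. Subtract (−5)·D = 5x³ + 35x² + 10x − 5. Remainder: 7.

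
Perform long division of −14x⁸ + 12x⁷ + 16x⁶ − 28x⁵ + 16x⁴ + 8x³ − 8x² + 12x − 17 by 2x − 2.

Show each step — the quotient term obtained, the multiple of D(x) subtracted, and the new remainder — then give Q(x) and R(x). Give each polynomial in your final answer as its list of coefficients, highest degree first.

Step 1: lead(−14x⁸ + 12x⁷ + 16x⁶ − 28x⁵ + 16x⁴ + 8x³ − 8x² + 12x − 17) ÷ lead(D) = −14x⁸ ÷ 2x = −7x⁷. Subtract (−7x⁷)·D = −14x⁸ + 14x⁷. Remainder: −2x⁷ + 16x⁶ − 28x⁵ + 16x⁴ + 8x³ − 8x² + 12x − 17.
Step 2: lead(−2x⁷ + 16x⁶ − 28x⁵ + 16x⁴ + 8x³ − 8x² + 12x − 17) ÷ lead(D) = −2x⁷ ÷ 2x = −x⁶. Subtract (−x⁶)·D = −2x⁷ + 2x⁶. Remainder: 14x⁶ − 28x⁵ + 16x⁴ + 8x³ − 8x² + 12x − 17.
Step 3: lead(14x⁶ − 28x⁵ + 16x⁴ + 8x³ − 8x² + 12x − 17) ÷ lead(D) = 14x⁶ ÷ 2x = 7x⁵. Subtract (7x⁵)·D = 14x⁶ − 14x⁵. Remainder: −14x⁵ + 16x⁴ + 8x³ − 8x² + 12x − 17.
Step 4: lead(−14x⁵ + 16x⁴ + 8x³ − 8x² + 12x − 17) ÷ lead(D) = −14x⁵ ÷ 2x = −7x⁴. Subtract (−7x⁴)·D = −14x⁵ + 14x⁴. Remainder: 2x⁴ + 8x³ − 8x² + 12x − 17.
Step 5: lead(2x⁴ + 8x³ − 8x² + 12x − 17) ÷ lead(D) = 2x⁴ ÷ 2x = x³. Subtract (x³)·D = 2x⁴ − 2x³. Remainder: 10x³ − 8x² + 12x − 17.
Step 6: lead(10x³ − 8x² + 12x − 17) ÷ lead(D) = 10x³ ÷ 2x = 5x². Subtract (5x²)·D = 10x³ − 10x². Remainder: 2x² + 12x − 17.
Step 7: lead(2x² + 12x − 17) ÷ lead(D) = 2x² ÷ 2x = x. Subtract (x)·D = 2x² − 2x. Remainder: 14x − 17.
Step 8: lead(14x − 17) ÷ lead(D) = 14x ÷ 2x = 7. Subtract (7)·D = 14x − 14. Remainder: −3.

Q = [-7, -1, 7, -7, 1, 5, 1, 7]; R = [-3]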